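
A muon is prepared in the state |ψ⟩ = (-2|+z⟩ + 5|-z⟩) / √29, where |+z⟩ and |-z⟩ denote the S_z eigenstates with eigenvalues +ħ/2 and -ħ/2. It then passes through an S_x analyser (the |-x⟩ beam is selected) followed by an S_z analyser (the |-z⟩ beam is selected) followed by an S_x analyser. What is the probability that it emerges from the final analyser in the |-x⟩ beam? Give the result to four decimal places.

0.2112

First analyser (S_x): P(|-x⟩) = |⟨-x|ψ⟩|² = 49/58.
After stage 1 the state is |-x⟩; P(|-z⟩) = |⟨-z|-x⟩|² = 1/2.
After stage 2 the state is |-z⟩; P(|-x⟩) = |⟨-x|-z⟩|² = 1/2.
Joint probability = 49/58 × 1/2 × 1/2 = 0.2112.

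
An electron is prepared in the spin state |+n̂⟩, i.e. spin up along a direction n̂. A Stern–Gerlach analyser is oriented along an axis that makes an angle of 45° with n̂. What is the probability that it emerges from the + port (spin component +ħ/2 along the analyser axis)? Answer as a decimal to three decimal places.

For spin-½, the probability of finding spin-up along an axis at angle θ to the initial spin direction is cos²(θ/2); spin-down is sin²(θ/2).
θ = 45°, so P = cos²(22.5°) ≈ 0.854.

0.854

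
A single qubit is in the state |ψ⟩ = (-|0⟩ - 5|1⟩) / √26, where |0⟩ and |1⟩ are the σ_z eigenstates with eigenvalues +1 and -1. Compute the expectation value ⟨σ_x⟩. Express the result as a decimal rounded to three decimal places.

0.385

⟨σ_x⟩ = 2 Re(a* b)/(|a|²+|b|²) with a = -1, b = -5.
a* b = 5, so ⟨σ_x⟩ = 10/26.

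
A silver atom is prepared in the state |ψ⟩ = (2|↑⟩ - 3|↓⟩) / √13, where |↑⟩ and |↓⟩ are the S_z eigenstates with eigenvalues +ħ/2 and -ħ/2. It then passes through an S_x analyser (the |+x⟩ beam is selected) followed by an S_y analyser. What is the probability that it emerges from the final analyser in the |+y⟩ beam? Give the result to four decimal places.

First analyser (S_x): P(|+x⟩) = |⟨+x|ψ⟩|² = 1/26.
After stage 1 the state is |+x⟩; P(|+y⟩) = |⟨+y|+x⟩|² = 1/2.
Joint probability = 1/26 × 1/2 = 0.0192.

0.0192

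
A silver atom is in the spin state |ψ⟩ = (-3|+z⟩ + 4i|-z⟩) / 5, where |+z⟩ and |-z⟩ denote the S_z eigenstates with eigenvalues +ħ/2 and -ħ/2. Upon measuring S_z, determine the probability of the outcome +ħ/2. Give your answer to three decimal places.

0.360

The +ħ/2 outcome corresponds to |+z⟩. Its amplitude in |ψ⟩ is -3/5.
P = |-3|² / 25 = 9/25.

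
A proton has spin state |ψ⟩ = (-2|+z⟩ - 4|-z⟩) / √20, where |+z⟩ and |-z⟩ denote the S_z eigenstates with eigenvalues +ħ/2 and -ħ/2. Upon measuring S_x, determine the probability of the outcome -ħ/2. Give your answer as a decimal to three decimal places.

|-x⟩ = (|+z⟩ - |-z⟩)/√2, so ⟨-x|ψ⟩ = (2) / (√2·√20).
P = |2|² / 40 = 4/40.

0.100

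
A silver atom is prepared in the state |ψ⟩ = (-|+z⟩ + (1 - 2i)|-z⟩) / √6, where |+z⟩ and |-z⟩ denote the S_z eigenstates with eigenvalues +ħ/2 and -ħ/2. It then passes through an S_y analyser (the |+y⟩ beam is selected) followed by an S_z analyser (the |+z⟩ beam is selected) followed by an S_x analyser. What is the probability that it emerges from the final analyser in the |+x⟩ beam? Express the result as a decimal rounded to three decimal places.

0.208

First analyser (S_y): P(|+y⟩) = |⟨+y|ψ⟩|² = 10/12.
After stage 1 the state is |+y⟩; P(|+z⟩) = |⟨+z|+y⟩|² = 1/2.
After stage 2 the state is |+z⟩; P(|+x⟩) = |⟨+x|+z⟩|² = 1/2.
Joint probability = 10/12 × 1/2 × 1/2 = 0.208.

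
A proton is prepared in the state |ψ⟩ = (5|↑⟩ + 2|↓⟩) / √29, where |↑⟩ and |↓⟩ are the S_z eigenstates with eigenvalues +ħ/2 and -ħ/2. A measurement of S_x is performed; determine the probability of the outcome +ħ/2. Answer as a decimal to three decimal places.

0.845

|+x⟩ = (|↑⟩ + |↓⟩)/√2, so ⟨+x|ψ⟩ = (7) / (√2·√29).
P = |7|² / 58 = 49/58.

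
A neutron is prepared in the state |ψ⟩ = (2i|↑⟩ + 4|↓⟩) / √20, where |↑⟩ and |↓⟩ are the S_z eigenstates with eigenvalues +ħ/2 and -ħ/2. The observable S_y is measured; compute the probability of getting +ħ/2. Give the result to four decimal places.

|+y⟩ = (|↑⟩ + i|↓⟩)/√2, so ⟨+y|ψ⟩ = (-2i) / (√2·√20).
P = |-2i|² / 40 = 4/40.

0.1000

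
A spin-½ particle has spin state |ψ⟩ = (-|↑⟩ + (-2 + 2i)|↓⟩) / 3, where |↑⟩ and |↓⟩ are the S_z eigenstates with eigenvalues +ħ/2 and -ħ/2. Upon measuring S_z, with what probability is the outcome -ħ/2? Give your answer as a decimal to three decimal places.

0.889

The -ħ/2 outcome corresponds to |↓⟩. Its amplitude in |ψ⟩ is (-2 + 2i)/3.
P = |-2 + 2i|² / 9 = 8/9.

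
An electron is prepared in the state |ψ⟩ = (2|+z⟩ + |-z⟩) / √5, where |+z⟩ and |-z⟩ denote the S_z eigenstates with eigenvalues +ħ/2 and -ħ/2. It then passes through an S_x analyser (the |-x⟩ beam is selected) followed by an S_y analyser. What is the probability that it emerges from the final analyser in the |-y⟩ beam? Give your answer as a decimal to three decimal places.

0.050

First analyser (S_x): P(|-x⟩) = |⟨-x|ψ⟩|² = 1/10.
After stage 1 the state is |-x⟩; P(|-y⟩) = |⟨-y|-x⟩|² = 1/2.
Joint probability = 1/10 × 1/2 = 0.050.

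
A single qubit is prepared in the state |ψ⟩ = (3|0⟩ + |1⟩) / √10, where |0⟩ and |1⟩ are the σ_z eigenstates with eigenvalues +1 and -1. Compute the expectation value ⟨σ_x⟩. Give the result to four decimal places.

⟨σ_x⟩ = 2 Re(a* b)/(|a|²+|b|²) with a = 3, b = 1.
a* b = 3, so ⟨σ_x⟩ = 6/10.

0.6000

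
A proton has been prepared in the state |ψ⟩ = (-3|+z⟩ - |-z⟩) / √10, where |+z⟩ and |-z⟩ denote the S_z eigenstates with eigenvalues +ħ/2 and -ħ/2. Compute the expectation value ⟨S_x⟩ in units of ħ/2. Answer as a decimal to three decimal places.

⟨σ_x⟩ = 2 Re(a* b)/(|a|²+|b|²) with a = -3, b = -1.
a* b = 3, so ⟨σ_x⟩ = 6/10.
⟨S_x⟩ = (ħ/2)·⟨σ_x⟩.

0.600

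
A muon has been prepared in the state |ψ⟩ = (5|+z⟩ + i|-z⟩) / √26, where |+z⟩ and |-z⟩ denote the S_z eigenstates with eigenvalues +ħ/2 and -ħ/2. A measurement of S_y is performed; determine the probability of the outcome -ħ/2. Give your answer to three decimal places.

0.308

|-y⟩ = (|+z⟩ - i|-z⟩)/√2, so ⟨-y|ψ⟩ = (4) / (√2·√26).
P = |4|² / 52 = 16/52.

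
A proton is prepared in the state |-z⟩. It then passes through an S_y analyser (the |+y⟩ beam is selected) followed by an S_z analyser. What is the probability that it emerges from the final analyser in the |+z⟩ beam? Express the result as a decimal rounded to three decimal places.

0.250

First analyser (S_y): from |-z⟩, P(|+y⟩) = 1/2.
After stage 1 the state is |+y⟩; P(|+z⟩) = |⟨+z|+y⟩|² = 1/2.
Joint probability = 1/2 × 1/2 = 0.250.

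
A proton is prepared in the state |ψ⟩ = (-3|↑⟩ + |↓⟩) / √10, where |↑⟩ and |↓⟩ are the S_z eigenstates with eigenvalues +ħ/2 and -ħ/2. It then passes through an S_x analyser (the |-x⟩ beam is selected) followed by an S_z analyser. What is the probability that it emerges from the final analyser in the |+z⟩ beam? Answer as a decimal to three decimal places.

0.400

First analyser (S_x): P(|-x⟩) = |⟨-x|ψ⟩|² = 16/20.
After stage 1 the state is |-x⟩; P(|+z⟩) = |⟨+z|-x⟩|² = 1/2.
Joint probability = 16/20 × 1/2 = 0.400.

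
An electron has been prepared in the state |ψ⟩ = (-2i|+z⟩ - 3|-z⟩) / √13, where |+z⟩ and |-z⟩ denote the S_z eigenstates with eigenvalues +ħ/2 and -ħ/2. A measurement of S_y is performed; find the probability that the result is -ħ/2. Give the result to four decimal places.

|-y⟩ = (|+z⟩ - i|-z⟩)/√2, so ⟨-y|ψ⟩ = (-5i) / (√2·√13).
P = |-5i|² / 26 = 25/26.

0.9615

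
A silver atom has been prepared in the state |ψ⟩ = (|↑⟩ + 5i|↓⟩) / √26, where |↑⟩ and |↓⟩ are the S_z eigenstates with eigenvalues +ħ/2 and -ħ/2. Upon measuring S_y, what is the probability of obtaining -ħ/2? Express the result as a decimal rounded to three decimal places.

|-y⟩ = (|↑⟩ - i|↓⟩)/√2, so ⟨-y|ψ⟩ = (-4) / (√2·√26).
P = |-4|² / 52 = 16/52.

0.308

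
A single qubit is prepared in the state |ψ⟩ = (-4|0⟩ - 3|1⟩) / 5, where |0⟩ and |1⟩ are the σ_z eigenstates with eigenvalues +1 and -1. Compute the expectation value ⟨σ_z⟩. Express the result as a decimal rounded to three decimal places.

⟨σ_z⟩ = |a|² - |b|² divided by |a|²+|b|², with a, b the |0⟩, |1⟩ amplitudes.
= (16 - 9)/25 = 7/25.

0.280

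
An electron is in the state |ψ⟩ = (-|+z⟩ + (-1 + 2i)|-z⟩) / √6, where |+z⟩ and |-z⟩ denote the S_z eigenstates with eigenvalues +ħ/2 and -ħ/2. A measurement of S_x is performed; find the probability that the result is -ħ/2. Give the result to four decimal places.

|-x⟩ = (|+z⟩ - |-z⟩)/√2, so ⟨-x|ψ⟩ = (-2i) / (√2·√6).
P = |-2i|² / 12 = 4/12.

0.3333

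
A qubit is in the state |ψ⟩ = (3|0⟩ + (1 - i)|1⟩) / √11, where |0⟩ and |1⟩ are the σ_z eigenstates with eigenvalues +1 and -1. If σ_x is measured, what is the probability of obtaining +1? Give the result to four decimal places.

|+x⟩ = (|0⟩ + |1⟩)/√2, so ⟨+x|ψ⟩ = (4 - i) / (√2·√11).
P = |4 - i|² / 22 = 17/22.

0.7727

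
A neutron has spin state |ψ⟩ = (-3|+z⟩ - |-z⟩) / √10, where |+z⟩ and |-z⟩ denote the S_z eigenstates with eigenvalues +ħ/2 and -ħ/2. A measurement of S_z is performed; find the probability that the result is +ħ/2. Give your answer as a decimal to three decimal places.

0.900

The +ħ/2 outcome corresponds to |+z⟩. Its amplitude in |ψ⟩ is -3/√10.
P = |-3|² / 10 = 9/10.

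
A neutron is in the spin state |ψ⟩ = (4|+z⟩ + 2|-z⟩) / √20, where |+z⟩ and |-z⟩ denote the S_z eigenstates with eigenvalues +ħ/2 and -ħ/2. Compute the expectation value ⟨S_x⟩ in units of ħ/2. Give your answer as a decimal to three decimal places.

⟨σ_x⟩ = 2 Re(a* b)/(|a|²+|b|²) with a = 4, b = 2.
a* b = 8, so ⟨σ_x⟩ = 16/20.
⟨S_x⟩ = (ħ/2)·⟨σ_x⟩.

0.800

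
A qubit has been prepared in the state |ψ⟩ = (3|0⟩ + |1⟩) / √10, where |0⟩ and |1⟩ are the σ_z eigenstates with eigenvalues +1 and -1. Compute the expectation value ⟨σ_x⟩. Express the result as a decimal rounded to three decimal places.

⟨σ_x⟩ = 2 Re(a* b)/(|a|²+|b|²) with a = 3, b = 1.
a* b = 3, so ⟨σ_x⟩ = 6/10.

0.600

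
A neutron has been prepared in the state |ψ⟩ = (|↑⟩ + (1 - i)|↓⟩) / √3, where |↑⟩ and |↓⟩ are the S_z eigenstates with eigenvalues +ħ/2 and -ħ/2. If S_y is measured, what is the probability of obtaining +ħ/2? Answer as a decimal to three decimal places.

0.167

|+y⟩ = (|↑⟩ + i|↓⟩)/√2, so ⟨+y|ψ⟩ = (-i) / (√2·√3).
P = |-i|² / 6 = 1/6.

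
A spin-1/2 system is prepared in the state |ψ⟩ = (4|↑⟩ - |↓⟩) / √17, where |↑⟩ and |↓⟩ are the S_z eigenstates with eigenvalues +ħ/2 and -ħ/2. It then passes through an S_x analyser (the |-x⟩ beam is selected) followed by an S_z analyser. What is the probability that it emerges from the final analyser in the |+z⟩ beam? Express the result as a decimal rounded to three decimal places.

0.368

First analyser (S_x): P(|-x⟩) = |⟨-x|ψ⟩|² = 25/34.
After stage 1 the state is |-x⟩; P(|+z⟩) = |⟨+z|-x⟩|² = 1/2.
Joint probability = 25/34 × 1/2 = 0.368.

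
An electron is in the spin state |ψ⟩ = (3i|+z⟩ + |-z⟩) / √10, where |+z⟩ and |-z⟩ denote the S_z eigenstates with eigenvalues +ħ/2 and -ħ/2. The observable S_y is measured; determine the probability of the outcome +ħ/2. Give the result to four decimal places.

|+y⟩ = (|+z⟩ + i|-z⟩)/√2, so ⟨+y|ψ⟩ = (2i) / (√2·√10).
P = |2i|² / 20 = 4/20.

0.2000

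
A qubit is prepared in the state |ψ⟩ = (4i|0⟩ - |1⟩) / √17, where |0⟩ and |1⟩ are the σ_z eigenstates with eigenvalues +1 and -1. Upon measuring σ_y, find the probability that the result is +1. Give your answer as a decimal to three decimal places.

|+y⟩ = (|0⟩ + i|1⟩)/√2, so ⟨+y|ψ⟩ = (5i) / (√2·√17).
P = |5i|² / 34 = 25/34.

0.735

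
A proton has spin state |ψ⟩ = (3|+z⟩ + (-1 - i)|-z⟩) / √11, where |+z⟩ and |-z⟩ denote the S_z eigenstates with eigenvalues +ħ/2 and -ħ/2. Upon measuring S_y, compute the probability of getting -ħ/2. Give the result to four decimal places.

0.7727

|-y⟩ = (|+z⟩ - i|-z⟩)/√2, so ⟨-y|ψ⟩ = (4 - i) / (√2·√11).
P = |4 - i|² / 22 = 17/22.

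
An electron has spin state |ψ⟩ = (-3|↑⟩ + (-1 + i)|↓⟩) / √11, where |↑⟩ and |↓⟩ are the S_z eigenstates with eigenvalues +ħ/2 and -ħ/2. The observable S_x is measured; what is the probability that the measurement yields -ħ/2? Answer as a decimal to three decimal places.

|-x⟩ = (|↑⟩ - |↓⟩)/√2, so ⟨-x|ψ⟩ = (-2 - i) / (√2·√11).
P = |-2 - i|² / 22 = 5/22.

0.227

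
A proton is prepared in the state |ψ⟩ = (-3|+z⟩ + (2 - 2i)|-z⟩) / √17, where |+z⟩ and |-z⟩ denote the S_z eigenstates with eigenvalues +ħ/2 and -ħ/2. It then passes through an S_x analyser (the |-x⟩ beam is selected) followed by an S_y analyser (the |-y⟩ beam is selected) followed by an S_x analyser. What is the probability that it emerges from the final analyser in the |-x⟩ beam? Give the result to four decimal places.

0.2132

First analyser (S_x): P(|-x⟩) = |⟨-x|ψ⟩|² = 29/34.
After stage 1 the state is |-x⟩; P(|-y⟩) = |⟨-y|-x⟩|² = 1/2.
After stage 2 the state is |-y⟩; P(|-x⟩) = |⟨-x|-y⟩|² = 1/2.
Joint probability = 29/34 × 1/2 × 1/2 = 0.2132.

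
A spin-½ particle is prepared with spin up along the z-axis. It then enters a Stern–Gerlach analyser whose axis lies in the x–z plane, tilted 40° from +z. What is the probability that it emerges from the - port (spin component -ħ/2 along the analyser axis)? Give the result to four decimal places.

For spin-½, the probability of finding spin-up along an axis at angle θ to the initial spin direction is cos²(θ/2); spin-down is sin²(θ/2).
θ = 40°, so P = sin²(20°) ≈ 0.1170.

0.1170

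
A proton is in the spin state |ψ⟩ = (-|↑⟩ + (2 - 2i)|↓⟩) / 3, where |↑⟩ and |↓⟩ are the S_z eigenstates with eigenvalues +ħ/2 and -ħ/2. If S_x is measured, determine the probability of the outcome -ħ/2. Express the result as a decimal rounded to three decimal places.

0.722

|-x⟩ = (|↑⟩ - |↓⟩)/√2, so ⟨-x|ψ⟩ = (-3 + 2i) / (√2·3).
P = |-3 + 2i|² / 18 = 13/18.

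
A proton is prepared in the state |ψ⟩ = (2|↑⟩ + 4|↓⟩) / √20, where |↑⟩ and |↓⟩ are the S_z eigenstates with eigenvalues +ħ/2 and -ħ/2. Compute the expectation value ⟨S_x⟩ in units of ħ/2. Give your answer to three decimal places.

0.800

⟨σ_x⟩ = 2 Re(a* b)/(|a|²+|b|²) with a = 2, b = 4.
a* b = 8, so ⟨σ_x⟩ = 16/20.
⟨S_x⟩ = (ħ/2)·⟨σ_x⟩.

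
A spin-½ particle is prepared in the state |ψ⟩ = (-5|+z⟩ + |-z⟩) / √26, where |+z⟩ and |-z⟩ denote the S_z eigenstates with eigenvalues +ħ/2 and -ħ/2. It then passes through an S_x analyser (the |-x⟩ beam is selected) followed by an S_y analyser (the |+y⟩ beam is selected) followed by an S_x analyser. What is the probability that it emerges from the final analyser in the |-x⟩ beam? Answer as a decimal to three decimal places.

First analyser (S_x): P(|-x⟩) = |⟨-x|ψ⟩|² = 36/52.
After stage 1 the state is |-x⟩; P(|+y⟩) = |⟨+y|-x⟩|² = 1/2.
After stage 2 the state is |+y⟩; P(|-x⟩) = |⟨-x|+y⟩|² = 1/2.
Joint probability = 36/52 × 1/2 × 1/2 = 0.173.

0.173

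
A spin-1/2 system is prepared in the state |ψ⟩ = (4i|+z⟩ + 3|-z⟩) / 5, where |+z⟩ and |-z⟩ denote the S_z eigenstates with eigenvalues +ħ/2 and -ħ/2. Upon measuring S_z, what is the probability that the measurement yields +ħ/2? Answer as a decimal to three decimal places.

The +ħ/2 outcome corresponds to |+z⟩. Its amplitude in |ψ⟩ is 4i/5.
P = |4i|² / 25 = 16/25.

0.640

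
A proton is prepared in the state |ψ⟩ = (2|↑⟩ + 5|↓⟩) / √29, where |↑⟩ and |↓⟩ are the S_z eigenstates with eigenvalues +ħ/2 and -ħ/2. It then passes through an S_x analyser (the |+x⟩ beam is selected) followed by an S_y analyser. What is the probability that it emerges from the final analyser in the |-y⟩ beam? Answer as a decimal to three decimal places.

0.422

First analyser (S_x): P(|+x⟩) = |⟨+x|ψ⟩|² = 49/58.
After stage 1 the state is |+x⟩; P(|-y⟩) = |⟨-y|+x⟩|² = 1/2.
Joint probability = 49/58 × 1/2 = 0.422.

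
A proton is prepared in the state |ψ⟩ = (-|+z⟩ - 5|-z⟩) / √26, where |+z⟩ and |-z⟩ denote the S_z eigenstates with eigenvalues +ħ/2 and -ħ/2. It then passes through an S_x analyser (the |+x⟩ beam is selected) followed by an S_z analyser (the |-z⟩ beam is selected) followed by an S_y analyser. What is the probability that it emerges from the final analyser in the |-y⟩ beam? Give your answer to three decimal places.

First analyser (S_x): P(|+x⟩) = |⟨+x|ψ⟩|² = 36/52.
After stage 1 the state is |+x⟩; P(|-z⟩) = |⟨-z|+x⟩|² = 1/2.
After stage 2 the state is |-z⟩; P(|-y⟩) = |⟨-y|-z⟩|² = 1/2.
Joint probability = 36/52 × 1/2 × 1/2 = 0.173.

0.173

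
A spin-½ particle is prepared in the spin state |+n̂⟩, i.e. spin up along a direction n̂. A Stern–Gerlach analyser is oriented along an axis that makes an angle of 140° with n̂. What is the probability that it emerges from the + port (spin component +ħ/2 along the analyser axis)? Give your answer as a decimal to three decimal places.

For spin-½, the probability of finding spin-up along an axis at angle θ to the initial spin direction is cos²(θ/2); spin-down is sin²(θ/2).
θ = 140°, so P = cos²(70°) ≈ 0.117.

0.117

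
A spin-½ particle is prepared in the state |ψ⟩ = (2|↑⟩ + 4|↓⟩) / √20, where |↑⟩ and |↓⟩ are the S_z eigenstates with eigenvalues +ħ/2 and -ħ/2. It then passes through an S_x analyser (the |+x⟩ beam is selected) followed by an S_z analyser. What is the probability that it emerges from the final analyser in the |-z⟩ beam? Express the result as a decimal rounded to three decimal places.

First analyser (S_x): P(|+x⟩) = |⟨+x|ψ⟩|² = 36/40.
After stage 1 the state is |+x⟩; P(|-z⟩) = |⟨-z|+x⟩|² = 1/2.
Joint probability = 36/40 × 1/2 = 0.450.

0.450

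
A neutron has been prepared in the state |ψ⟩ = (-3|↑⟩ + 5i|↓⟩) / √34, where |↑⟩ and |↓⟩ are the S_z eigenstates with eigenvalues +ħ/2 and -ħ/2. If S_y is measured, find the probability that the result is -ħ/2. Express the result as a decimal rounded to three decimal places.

0.941

|-y⟩ = (|↑⟩ - i|↓⟩)/√2, so ⟨-y|ψ⟩ = (-8) / (√2·√34).
P = |-8|² / 68 = 64/68.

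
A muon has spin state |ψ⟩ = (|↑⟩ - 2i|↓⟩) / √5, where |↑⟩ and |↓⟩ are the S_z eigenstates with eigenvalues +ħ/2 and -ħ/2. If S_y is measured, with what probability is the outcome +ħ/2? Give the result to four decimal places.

|+y⟩ = (|↑⟩ + i|↓⟩)/√2, so ⟨+y|ψ⟩ = (-1) / (√2·√5).
P = |-1|² / 10 = 1/10.

0.1000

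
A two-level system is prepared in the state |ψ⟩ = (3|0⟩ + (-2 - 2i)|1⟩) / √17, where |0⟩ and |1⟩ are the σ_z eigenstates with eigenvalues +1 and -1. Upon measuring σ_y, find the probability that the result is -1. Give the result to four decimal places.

0.8529

|-y⟩ = (|0⟩ - i|1⟩)/√2, so ⟨-y|ψ⟩ = (5 - 2i) / (√2·√17).
P = |5 - 2i|² / 34 = 29/34.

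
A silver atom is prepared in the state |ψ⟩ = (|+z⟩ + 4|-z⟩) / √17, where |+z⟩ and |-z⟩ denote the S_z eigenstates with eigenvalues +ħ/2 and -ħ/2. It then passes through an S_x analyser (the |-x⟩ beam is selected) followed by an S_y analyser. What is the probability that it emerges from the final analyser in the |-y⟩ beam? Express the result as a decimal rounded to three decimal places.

0.132

First analyser (S_x): P(|-x⟩) = |⟨-x|ψ⟩|² = 9/34.
After stage 1 the state is |-x⟩; P(|-y⟩) = |⟨-y|-x⟩|² = 1/2.
Joint probability = 9/34 × 1/2 = 0.132.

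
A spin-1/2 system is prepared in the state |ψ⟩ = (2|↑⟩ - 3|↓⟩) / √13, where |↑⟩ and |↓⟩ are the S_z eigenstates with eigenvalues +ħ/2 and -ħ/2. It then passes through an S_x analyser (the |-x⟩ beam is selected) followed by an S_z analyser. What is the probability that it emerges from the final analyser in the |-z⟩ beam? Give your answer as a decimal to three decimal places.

0.481

First analyser (S_x): P(|-x⟩) = |⟨-x|ψ⟩|² = 25/26.
After stage 1 the state is |-x⟩; P(|-z⟩) = |⟨-z|-x⟩|² = 1/2.
Joint probability = 25/26 × 1/2 = 0.481.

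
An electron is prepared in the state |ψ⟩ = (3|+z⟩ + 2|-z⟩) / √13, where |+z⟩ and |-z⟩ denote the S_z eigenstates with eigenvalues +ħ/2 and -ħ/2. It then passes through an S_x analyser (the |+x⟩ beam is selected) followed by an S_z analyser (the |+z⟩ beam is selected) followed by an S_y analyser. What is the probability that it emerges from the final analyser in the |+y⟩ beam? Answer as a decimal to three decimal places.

First analyser (S_x): P(|+x⟩) = |⟨+x|ψ⟩|² = 25/26.
After stage 1 the state is |+x⟩; P(|+z⟩) = |⟨+z|+x⟩|² = 1/2.
After stage 2 the state is |+z⟩; P(|+y⟩) = |⟨+y|+z⟩|² = 1/2.
Joint probability = 25/26 × 1/2 × 1/2 = 0.240.

0.240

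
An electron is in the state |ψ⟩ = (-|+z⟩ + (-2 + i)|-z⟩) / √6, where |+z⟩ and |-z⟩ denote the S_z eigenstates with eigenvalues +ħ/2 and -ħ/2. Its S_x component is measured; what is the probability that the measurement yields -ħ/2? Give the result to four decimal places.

0.1667

|-x⟩ = (|+z⟩ - |-z⟩)/√2, so ⟨-x|ψ⟩ = (1 - i) / (√2·√6).
P = |1 - i|² / 12 = 2/12.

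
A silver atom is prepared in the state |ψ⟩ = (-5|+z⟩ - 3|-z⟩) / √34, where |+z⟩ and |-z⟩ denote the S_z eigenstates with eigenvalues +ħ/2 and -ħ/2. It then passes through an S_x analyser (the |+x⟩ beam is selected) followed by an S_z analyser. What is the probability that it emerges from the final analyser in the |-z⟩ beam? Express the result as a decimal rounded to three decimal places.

0.471

First analyser (S_x): P(|+x⟩) = |⟨+x|ψ⟩|² = 64/68.
After stage 1 the state is |+x⟩; P(|-z⟩) = |⟨-z|+x⟩|² = 1/2.
Joint probability = 64/68 × 1/2 = 0.471.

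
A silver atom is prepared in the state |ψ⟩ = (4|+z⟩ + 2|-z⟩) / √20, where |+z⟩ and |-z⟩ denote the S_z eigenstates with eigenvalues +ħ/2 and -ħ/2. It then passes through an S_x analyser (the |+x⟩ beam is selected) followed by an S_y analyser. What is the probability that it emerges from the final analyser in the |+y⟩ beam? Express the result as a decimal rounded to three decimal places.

0.450

First analyser (S_x): P(|+x⟩) = |⟨+x|ψ⟩|² = 36/40.
After stage 1 the state is |+x⟩; P(|+y⟩) = |⟨+y|+x⟩|² = 1/2.
Joint probability = 36/40 × 1/2 = 0.450.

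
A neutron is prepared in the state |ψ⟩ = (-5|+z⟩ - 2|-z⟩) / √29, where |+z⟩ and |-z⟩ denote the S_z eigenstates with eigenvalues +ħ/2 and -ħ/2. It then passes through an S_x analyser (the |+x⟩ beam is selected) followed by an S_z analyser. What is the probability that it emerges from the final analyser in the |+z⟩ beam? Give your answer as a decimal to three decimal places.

0.422

First analyser (S_x): P(|+x⟩) = |⟨+x|ψ⟩|² = 49/58.
After stage 1 the state is |+x⟩; P(|+z⟩) = |⟨+z|+x⟩|² = 1/2.
Joint probability = 49/58 × 1/2 = 0.422.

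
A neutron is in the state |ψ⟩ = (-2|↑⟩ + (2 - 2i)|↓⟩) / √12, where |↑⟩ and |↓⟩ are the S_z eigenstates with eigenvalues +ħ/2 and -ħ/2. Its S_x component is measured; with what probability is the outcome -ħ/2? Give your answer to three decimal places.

|-x⟩ = (|↑⟩ - |↓⟩)/√2, so ⟨-x|ψ⟩ = (-4 + 2i) / (√2·√12).
P = |-4 + 2i|² / 24 = 20/24.

0.833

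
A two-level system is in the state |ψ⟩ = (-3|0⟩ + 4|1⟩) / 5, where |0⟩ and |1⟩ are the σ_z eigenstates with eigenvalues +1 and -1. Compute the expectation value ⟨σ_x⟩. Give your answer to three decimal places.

-0.960

⟨σ_x⟩ = 2 Re(a* b)/(|a|²+|b|²) with a = -3, b = 4.
a* b = -12, so ⟨σ_x⟩ = -24/25.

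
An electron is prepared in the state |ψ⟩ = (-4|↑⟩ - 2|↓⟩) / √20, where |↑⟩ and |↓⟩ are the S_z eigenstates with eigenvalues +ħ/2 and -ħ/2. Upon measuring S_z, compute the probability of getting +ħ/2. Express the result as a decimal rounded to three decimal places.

The +ħ/2 outcome corresponds to |↑⟩. Its amplitude in |ψ⟩ is -4/√20.
P = |-4|² / 20 = 16/20.

0.800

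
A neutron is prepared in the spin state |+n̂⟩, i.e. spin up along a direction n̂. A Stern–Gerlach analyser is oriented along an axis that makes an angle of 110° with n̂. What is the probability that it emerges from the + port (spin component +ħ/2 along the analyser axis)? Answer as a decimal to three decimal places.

0.329

For spin-½, the probability of finding spin-up along an axis at angle θ to the initial spin direction is cos²(θ/2); spin-down is sin²(θ/2).
θ = 110°, so P = cos²(55°) ≈ 0.329.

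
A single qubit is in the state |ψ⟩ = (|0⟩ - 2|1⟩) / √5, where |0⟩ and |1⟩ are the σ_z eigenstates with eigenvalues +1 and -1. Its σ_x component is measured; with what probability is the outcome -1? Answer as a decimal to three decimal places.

|-x⟩ = (|0⟩ - |1⟩)/√2, so ⟨-x|ψ⟩ = (3) / (√2·√5).
P = |3|² / 10 = 9/10.

0.900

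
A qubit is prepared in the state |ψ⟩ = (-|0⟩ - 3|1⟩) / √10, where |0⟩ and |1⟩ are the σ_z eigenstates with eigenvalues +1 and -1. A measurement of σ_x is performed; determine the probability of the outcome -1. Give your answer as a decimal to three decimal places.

0.200

|-x⟩ = (|0⟩ - |1⟩)/√2, so ⟨-x|ψ⟩ = (2) / (√2·√10).
P = |2|² / 20 = 4/20.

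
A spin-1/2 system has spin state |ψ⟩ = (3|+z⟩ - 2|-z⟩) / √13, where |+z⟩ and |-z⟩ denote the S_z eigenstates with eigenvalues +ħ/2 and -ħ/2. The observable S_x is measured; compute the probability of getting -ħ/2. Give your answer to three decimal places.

|-x⟩ = (|+z⟩ - |-z⟩)/√2, so ⟨-x|ψ⟩ = (5) / (√2·√13).
P = |5|² / 26 = 25/26.

0.962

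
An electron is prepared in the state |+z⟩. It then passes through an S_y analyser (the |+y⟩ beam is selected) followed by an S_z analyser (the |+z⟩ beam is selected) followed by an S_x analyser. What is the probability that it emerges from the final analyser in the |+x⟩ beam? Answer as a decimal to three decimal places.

0.125

First analyser (S_y): from |+z⟩, P(|+y⟩) = 1/2.
After stage 1 the state is |+y⟩; P(|+z⟩) = |⟨+z|+y⟩|² = 1/2.
After stage 2 the state is |+z⟩; P(|+x⟩) = |⟨+x|+z⟩|² = 1/2.
Joint probability = 1/2 × 1/2 × 1/2 = 0.125.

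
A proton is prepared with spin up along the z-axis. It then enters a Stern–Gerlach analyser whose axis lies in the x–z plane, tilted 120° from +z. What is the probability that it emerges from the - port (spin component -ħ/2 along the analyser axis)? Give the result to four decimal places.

0.7500

For spin-½, the probability of finding spin-up along an axis at angle θ to the initial spin direction is cos²(θ/2); spin-down is sin²(θ/2).
θ = 120°, so P = sin²(60°) ≈ 0.7500.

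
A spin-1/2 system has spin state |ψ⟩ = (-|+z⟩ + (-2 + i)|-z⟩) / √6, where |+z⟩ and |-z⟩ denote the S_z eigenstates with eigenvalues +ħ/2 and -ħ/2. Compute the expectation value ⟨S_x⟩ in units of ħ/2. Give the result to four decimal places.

0.6667

⟨σ_x⟩ = 2 Re(a* b)/(|a|²+|b|²) with a = -1, b = (-2 + i).
a* b = (2 - i), so ⟨σ_x⟩ = 4/6.
⟨S_x⟩ = (ħ/2)·⟨σ_x⟩.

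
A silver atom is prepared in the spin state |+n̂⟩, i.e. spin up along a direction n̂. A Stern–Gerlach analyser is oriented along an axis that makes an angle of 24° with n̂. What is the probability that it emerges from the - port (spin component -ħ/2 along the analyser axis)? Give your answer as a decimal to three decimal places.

0.043

For spin-½, the probability of finding spin-up along an axis at angle θ to the initial spin direction is cos²(θ/2); spin-down is sin²(θ/2).
θ = 24°, so P = sin²(12°) ≈ 0.043.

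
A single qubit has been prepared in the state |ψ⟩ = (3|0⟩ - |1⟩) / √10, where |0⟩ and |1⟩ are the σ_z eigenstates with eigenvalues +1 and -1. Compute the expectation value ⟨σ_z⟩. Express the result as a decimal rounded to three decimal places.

0.800

⟨σ_z⟩ = |a|² - |b|² divided by |a|²+|b|², with a, b the |0⟩, |1⟩ amplitudes.
= (9 - 1)/10 = 8/10.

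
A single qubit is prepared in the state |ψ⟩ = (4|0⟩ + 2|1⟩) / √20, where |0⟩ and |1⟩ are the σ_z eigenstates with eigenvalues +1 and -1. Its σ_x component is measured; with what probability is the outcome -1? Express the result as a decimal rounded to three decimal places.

0.100

|-x⟩ = (|0⟩ - |1⟩)/√2, so ⟨-x|ψ⟩ = (2) / (√2·√20).
P = |2|² / 40 = 4/40.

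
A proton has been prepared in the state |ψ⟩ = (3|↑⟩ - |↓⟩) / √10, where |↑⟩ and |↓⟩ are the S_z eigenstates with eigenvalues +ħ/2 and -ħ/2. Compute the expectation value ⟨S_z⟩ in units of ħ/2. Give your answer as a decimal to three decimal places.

⟨σ_z⟩ = |a|² - |b|² divided by |a|²+|b|², with a, b the |↑⟩, |↓⟩ amplitudes.
= (9 - 1)/10 = 8/10.
⟨S_z⟩ = (ħ/2)·⟨σ_z⟩.

0.800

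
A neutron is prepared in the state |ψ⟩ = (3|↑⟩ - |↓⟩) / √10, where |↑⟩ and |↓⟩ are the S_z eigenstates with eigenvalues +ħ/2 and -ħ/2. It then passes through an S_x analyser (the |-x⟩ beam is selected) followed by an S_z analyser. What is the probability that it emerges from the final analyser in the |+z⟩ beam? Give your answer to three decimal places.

0.400

First analyser (S_x): P(|-x⟩) = |⟨-x|ψ⟩|² = 16/20.
After stage 1 the state is |-x⟩; P(|+z⟩) = |⟨+z|-x⟩|² = 1/2.
Joint probability = 16/20 × 1/2 = 0.400.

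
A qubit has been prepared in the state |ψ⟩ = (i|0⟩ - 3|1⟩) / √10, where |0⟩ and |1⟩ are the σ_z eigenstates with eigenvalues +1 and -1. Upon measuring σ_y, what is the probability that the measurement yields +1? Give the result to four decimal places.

|+y⟩ = (|0⟩ + i|1⟩)/√2, so ⟨+y|ψ⟩ = (4i) / (√2·√10).
P = |4i|² / 20 = 16/20.

0.8000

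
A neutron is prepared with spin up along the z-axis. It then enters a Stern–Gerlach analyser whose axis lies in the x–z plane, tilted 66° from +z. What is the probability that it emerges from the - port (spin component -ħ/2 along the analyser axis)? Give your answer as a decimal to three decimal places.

0.297

For spin-½, the probability of finding spin-up along an axis at angle θ to the initial spin direction is cos²(θ/2); spin-down is sin²(θ/2).
θ = 66°, so P = sin²(33°) ≈ 0.297.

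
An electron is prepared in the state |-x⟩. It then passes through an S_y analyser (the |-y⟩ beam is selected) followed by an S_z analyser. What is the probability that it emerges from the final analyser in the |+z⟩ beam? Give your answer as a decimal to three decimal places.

0.250

First analyser (S_y): from |-x⟩, P(|-y⟩) = 1/2.
After stage 1 the state is |-y⟩; P(|+z⟩) = |⟨+z|-y⟩|² = 1/2.
Joint probability = 1/2 × 1/2 = 0.250.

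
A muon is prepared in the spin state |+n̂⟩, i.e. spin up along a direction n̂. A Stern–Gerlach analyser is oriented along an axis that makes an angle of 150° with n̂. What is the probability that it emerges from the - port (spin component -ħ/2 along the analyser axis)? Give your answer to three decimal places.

0.933

For spin-½, the probability of finding spin-up along an axis at angle θ to the initial spin direction is cos²(θ/2); spin-down is sin²(θ/2).
θ = 150°, so P = sin²(75°) ≈ 0.933.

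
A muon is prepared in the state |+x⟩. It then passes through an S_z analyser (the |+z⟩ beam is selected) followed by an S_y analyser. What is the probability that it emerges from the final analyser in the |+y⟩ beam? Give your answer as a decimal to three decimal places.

0.250

First analyser (S_z): from |+x⟩, P(|+z⟩) = 1/2.
After stage 1 the state is |+z⟩; P(|+y⟩) = |⟨+y|+z⟩|² = 1/2.
Joint probability = 1/2 × 1/2 = 0.250.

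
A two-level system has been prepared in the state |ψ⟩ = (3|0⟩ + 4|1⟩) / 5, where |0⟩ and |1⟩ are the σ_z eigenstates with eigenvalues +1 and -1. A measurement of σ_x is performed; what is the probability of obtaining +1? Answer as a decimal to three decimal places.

|+x⟩ = (|0⟩ + |1⟩)/√2, so ⟨+x|ψ⟩ = (7) / (√2·5).
P = |7|² / 50 = 49/50.

0.980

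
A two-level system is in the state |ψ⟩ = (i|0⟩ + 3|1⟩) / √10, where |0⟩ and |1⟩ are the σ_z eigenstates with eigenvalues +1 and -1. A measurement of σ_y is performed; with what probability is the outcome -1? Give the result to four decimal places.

|-y⟩ = (|0⟩ - i|1⟩)/√2, so ⟨-y|ψ⟩ = (4i) / (√2·√10).
P = |4i|² / 20 = 16/20.

0.8000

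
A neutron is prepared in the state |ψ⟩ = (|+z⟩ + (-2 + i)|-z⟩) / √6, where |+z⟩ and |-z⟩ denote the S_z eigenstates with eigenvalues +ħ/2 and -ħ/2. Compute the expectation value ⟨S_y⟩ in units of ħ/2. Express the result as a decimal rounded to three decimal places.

⟨σ_y⟩ = 2 Im(a* b)/(|a|²+|b|²) with a = 1, b = (-2 + i).
a* b = (-2 + i), so ⟨σ_y⟩ = 2/6.
⟨S_y⟩ = (ħ/2)·⟨σ_y⟩.

0.333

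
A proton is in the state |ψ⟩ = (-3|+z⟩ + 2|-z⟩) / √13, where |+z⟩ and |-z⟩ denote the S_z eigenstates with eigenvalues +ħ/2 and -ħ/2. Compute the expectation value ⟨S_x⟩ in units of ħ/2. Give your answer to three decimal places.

-0.923

⟨σ_x⟩ = 2 Re(a* b)/(|a|²+|b|²) with a = -3, b = 2.
a* b = -6, so ⟨σ_x⟩ = -12/13.
⟨S_x⟩ = (ħ/2)·⟨σ_x⟩.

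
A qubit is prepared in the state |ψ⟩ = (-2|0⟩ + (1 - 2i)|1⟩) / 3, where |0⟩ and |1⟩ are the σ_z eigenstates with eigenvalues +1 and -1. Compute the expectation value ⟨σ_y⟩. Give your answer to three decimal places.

0.889

⟨σ_y⟩ = 2 Im(a* b)/(|a|²+|b|²) with a = -2, b = (1 - 2i).
a* b = (-2 + 4i), so ⟨σ_y⟩ = 8/9.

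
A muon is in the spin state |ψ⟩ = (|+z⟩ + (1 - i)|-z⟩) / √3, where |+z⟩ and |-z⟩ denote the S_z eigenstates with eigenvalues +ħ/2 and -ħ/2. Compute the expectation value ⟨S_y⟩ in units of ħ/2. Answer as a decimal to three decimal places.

⟨σ_y⟩ = 2 Im(a* b)/(|a|²+|b|²) with a = 1, b = (1 - i).
a* b = (1 - i), so ⟨σ_y⟩ = -2/3.
⟨S_y⟩ = (ħ/2)·⟨σ_y⟩.

-0.667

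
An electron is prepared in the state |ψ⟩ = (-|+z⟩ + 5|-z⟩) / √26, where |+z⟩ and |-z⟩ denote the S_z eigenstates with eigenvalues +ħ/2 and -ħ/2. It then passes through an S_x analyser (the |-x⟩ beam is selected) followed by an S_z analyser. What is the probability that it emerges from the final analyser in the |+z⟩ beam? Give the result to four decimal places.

0.3462

First analyser (S_x): P(|-x⟩) = |⟨-x|ψ⟩|² = 36/52.
After stage 1 the state is |-x⟩; P(|+z⟩) = |⟨+z|-x⟩|² = 1/2.
Joint probability = 36/52 × 1/2 = 0.3462.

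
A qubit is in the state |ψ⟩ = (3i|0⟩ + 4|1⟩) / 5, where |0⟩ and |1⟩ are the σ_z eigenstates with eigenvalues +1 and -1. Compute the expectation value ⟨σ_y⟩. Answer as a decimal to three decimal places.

-0.960

⟨σ_y⟩ = 2 Im(a* b)/(|a|²+|b|²) with a = 3i, b = 4.
a* b = -12i, so ⟨σ_y⟩ = -24/25.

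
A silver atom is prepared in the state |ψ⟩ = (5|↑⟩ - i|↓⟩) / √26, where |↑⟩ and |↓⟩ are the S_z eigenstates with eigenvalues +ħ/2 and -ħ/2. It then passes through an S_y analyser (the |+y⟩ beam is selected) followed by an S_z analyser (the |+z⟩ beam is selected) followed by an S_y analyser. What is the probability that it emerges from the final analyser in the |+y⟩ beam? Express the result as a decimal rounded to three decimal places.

First analyser (S_y): P(|+y⟩) = |⟨+y|ψ⟩|² = 16/52.
After stage 1 the state is |+y⟩; P(|+z⟩) = |⟨+z|+y⟩|² = 1/2.
After stage 2 the state is |+z⟩; P(|+y⟩) = |⟨+y|+z⟩|² = 1/2.
Joint probability = 16/52 × 1/2 × 1/2 = 0.077.

0.077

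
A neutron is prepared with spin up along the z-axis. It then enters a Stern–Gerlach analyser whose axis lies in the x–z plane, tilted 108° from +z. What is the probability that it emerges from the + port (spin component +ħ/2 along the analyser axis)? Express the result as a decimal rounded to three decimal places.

For spin-½, the probability of finding spin-up along an axis at angle θ to the initial spin direction is cos²(θ/2); spin-down is sin²(θ/2).
θ = 108°, so P = cos²(54°) ≈ 0.345.

0.345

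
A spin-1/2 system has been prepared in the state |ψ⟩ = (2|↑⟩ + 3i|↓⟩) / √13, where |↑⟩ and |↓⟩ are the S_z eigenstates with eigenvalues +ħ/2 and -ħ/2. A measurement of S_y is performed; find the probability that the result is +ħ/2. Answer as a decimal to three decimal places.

0.962

|+y⟩ = (|↑⟩ + i|↓⟩)/√2, so ⟨+y|ψ⟩ = (5) / (√2·√13).
P = |5|² / 26 = 25/26.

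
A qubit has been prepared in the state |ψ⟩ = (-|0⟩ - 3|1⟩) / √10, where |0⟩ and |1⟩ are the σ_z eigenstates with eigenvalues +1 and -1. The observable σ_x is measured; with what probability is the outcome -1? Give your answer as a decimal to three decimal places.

|-x⟩ = (|0⟩ - |1⟩)/√2, so ⟨-x|ψ⟩ = (2) / (√2·√10).
P = |2|² / 20 = 4/20.

0.200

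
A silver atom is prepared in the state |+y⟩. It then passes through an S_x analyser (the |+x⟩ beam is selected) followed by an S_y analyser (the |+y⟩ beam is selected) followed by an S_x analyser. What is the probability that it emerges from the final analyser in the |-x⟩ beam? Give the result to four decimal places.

0.1250

First analyser (S_x): from |+y⟩, P(|+x⟩) = 1/2.
After stage 1 the state is |+x⟩; P(|+y⟩) = |⟨+y|+x⟩|² = 1/2.
After stage 2 the state is |+y⟩; P(|-x⟩) = |⟨-x|+y⟩|² = 1/2.
Joint probability = 1/2 × 1/2 × 1/2 = 0.1250.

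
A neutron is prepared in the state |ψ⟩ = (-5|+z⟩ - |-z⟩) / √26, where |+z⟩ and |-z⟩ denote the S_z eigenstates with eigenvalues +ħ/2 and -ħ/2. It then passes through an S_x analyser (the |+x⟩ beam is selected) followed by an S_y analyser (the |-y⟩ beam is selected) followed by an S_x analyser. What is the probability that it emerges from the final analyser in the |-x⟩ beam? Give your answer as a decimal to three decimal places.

0.173

First analyser (S_x): P(|+x⟩) = |⟨+x|ψ⟩|² = 36/52.
After stage 1 the state is |+x⟩; P(|-y⟩) = |⟨-y|+x⟩|² = 1/2.
After stage 2 the state is |-y⟩; P(|-x⟩) = |⟨-x|-y⟩|² = 1/2.
Joint probability = 36/52 × 1/2 × 1/2 = 0.173.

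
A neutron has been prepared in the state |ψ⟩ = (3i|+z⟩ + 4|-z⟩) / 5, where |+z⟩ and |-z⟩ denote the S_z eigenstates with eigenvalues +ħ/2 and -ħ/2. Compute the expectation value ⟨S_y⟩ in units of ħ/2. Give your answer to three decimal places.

⟨σ_y⟩ = 2 Im(a* b)/(|a|²+|b|²) with a = 3i, b = 4.
a* b = -12i, so ⟨σ_y⟩ = -24/25.
⟨S_y⟩ = (ħ/2)·⟨σ_y⟩.

-0.960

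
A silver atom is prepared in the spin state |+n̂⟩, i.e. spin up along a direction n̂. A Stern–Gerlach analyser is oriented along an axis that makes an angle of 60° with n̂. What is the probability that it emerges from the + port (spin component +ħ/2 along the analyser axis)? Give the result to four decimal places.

For spin-½, the probability of finding spin-up along an axis at angle θ to the initial spin direction is cos²(θ/2); spin-down is sin²(θ/2).
θ = 60°, so P = cos²(30°) ≈ 0.7500.

0.7500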